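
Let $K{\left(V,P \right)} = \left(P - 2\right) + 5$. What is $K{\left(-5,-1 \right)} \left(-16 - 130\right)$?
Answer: $-292$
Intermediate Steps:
$K{\left(V,P \right)} = 3 + P$ ($K{\left(V,P \right)} = \left(-2 + P\right) + 5 = 3 + P$)
$K{\left(-5,-1 \right)} \left(-16 - 130\right) = \left(3 - 1\right) \left(-16 - 130\right) = 2 \left(-146\right) = -292$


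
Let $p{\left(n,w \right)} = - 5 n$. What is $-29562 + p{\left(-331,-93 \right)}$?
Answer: $-27907$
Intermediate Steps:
$-29562 + p{\left(-331,-93 \right)} = -29562 - -1655 = -29562 + 1655 = -27907$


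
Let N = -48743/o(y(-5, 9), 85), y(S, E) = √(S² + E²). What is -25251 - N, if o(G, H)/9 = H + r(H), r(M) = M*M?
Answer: -1661214547/65790 ≈ -25250.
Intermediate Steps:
r(M) = M²
y(S, E) = √(E² + S²)
o(G, H) = 9*H + 9*H² (o(G, H) = 9*(H + H²) = 9*H + 9*H²)
N = -48743/65790 (N = -48743*1/(765*(1 + 85)) = -48743/(9*85*86) = -48743/65790 ≈ -0.74089)
-25251 - N = -25251 - 1*(-48743/65790) = -25251 + 48743/65790 = -1661214547/65790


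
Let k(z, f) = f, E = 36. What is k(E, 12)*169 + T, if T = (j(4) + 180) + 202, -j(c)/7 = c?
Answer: 2382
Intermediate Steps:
j(c) = -7*c
T = 354 (T = (-7*4 + 180) + 202 = (-28 + 180) + 202 = 152 + 202 = 354)
k(E, 12)*169 + T = 12*169 + 354 = 2028 + 354 = 2382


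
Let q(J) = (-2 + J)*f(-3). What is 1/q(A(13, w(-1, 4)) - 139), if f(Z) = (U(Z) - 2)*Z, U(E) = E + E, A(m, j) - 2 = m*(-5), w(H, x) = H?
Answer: -1/4896 ≈ -0.00020425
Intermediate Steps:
A(m, j) = 2 - 5*m (A(m, j) = 2 + m*(-5) = 2 - 5*m)
U(E) = 2*E
f(Z) = Z*(-2 + 2*Z) (f(Z) = (2*Z - 2)*Z = (-2 + 2*Z)*Z = Z*(-2 + 2*Z))
q(J) = -48 + 24*J (q(J) = (-2 + J)*(2*(-3)*(-1 - 3)) = (-2 + J)*(2*(-3)*(-4)) = (-2 + J)*24 = -48 + 24*J)
1/q(A(13, w(-1, 4)) - 139) = 1/(-48 + 24*((2 - 5*13) - 139)) = 1/(-48 + 24*((2 - 65) - 139)) = 1/(-48 + 24*(-63 - 139)) = 1/(-48 + 24*(-202)) = 1/(-48 - 4848) = 1/(-4896) = -1/4896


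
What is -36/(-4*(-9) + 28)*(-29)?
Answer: 261/16 ≈ 16.313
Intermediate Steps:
-36/(-4*(-9) + 28)*(-29) = -36/(36 + 28)*(-29) = -36/64*(-29) = -36*1/64*(-29) = -9/16*(-29) = 261/16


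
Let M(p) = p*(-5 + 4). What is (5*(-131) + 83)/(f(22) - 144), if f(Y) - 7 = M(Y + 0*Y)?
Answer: 572/159 ≈ 3.5975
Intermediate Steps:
M(p) = -p (M(p) = p*(-1) = -p)
f(Y) = 7 - Y (f(Y) = 7 - (Y + 0*Y) = 7 - (Y + 0) = 7 - Y)
(5*(-131) + 83)/(f(22) - 144) = (5*(-131) + 83)/((7 - 1*22) - 144) = (-655 + 83)/((7 - 22) - 144) = -572/(-15 - 144) = -572/(-159) = -572*(-1/159) = 572/159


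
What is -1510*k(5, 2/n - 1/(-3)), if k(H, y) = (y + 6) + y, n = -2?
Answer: -21140/3 ≈ -7046.7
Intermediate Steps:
k(H, y) = 6 + 2*y (k(H, y) = (6 + y) + y = 6 + 2*y)
-1510*k(5, 2/n - 1/(-3)) = -1510*(6 + 2*(2/(-2) - 1/(-3))) = -1510*(6 + 2*(2*(-1/2) - 1*(-1/3))) = -1510*(6 + 2*(-1 + 1/3)) = -1510*(6 + 2*(-2/3)) = -1510*(6 - 4/3) = -1510*14/3 = -21140/3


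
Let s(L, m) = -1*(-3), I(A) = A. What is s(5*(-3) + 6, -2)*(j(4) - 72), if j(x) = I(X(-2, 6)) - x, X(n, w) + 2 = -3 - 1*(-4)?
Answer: -231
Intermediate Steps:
X(n, w) = -1 (X(n, w) = -2 + (-3 - 1*(-4)) = -2 + (-3 + 4) = -2 + 1 = -1)
s(L, m) = 3
j(x) = -1 - x
s(5*(-3) + 6, -2)*(j(4) - 72) = 3*((-1 - 1*4) - 72) = 3*((-1 - 4) - 72) = 3*(-5 - 72) = 3*(-77) = -231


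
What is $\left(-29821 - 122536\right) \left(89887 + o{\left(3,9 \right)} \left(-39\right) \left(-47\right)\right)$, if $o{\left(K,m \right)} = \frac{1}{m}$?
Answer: $- \frac{41177831104}{3} \approx -1.3726 \cdot 10^{10}$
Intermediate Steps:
$\left(-29821 - 122536\right) \left(89887 + o{\left(3,9 \right)} \left(-39\right) \left(-47\right)\right) = \left(-29821 - 122536\right) \left(89887 + \frac{1}{9} \left(-39\right) \left(-47\right)\right) = - 152357 \left(89887 - - \frac{611}{3}\right) = - 152357 \left(89887 + \frac{611}{3}\right) = \left(-152357\right) \frac{270272}{3} = - \frac{41177831104}{3}$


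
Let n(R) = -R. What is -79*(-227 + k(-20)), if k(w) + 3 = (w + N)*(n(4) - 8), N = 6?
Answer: 4898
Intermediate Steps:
k(w) = -75 - 12*w (k(w) = -3 + (w + 6)*(-1*4 - 8) = -3 + (6 + w)*(-4 - 8) = -3 + (6 + w)*(-12) = -3 + (-72 - 12*w) = -75 - 12*w)
-79*(-227 + k(-20)) = -79*(-227 + (-75 - 12*(-20))) = -79*(-227 + (-75 + 240)) = -79*(-227 + 165) = -79*(-62) = 4898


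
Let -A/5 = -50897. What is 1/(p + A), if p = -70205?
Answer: 1/184280 ≈ 5.4265e-6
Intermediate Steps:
A = 254485 (A = -5*(-50897) = 254485)
1/(p + A) = 1/(-70205 + 254485) = 1/184280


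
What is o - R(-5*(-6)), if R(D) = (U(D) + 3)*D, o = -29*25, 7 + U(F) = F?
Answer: -1505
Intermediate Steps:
U(F) = -7 + F
o = -725
R(D) = D*(-4 + D) (R(D) = ((-7 + D) + 3)*D = (-4 + D)*D = D*(-4 + D))
o - R(-5*(-6)) = -725 - (-5*(-6))*(-4 - 5*(-6)) = -725 - 30*(-4 + 30) = -725 - 30*26 = -725 - 1*780 = -725 - 780 = -1505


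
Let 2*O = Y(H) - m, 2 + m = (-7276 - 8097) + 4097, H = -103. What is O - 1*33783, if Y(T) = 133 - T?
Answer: -28026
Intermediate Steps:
m = -11278 (m = -2 + ((-7276 - 8097) + 4097) = -2 + (-15373 + 4097) = -2 - 11276 = -11278)
O = 5757 (O = ((133 - 1*(-103)) - 1*(-11278))/2 = ((133 + 103) + 11278)/2 = (236 + 11278)/2 = (½)*11514 = 5757)
O - 1*33783 = 5757 - 1*33783 = 5757 - 33783 = -28026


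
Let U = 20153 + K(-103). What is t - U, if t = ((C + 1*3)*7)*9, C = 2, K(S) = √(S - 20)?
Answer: -19838 - I*√123 ≈ -19838.0 - 11.091*I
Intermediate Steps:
K(S) = √(-20 + S)
U = 20153 + I*√123 (U = 20153 + √(-20 - 103) = 20153 + √(-123) = 20153 + I*√123 ≈ 20153.0 + 11.091*I)
t = 315 (t = ((2 + 1*3)*7)*9 = ((2 + 3)*7)*9 = (5*7)*9 = 35*9 = 315)
t - U = 315 - (20153 + I*√123) = 315 + (-20153 - I*√123) = -19838 - I*√123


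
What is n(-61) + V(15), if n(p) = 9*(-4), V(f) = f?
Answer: -21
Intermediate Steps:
n(p) = -36
n(-61) + V(15) = -36 + 15 = -21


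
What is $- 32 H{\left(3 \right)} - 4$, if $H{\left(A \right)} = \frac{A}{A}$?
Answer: $-36$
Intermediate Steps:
$H{\left(A \right)} = 1$
$- 32 H{\left(3 \right)} - 4 = \left(-32\right) 1 - 4 = -32 - 4 = -36$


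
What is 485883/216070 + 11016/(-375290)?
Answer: 3599336079/1621778206 ≈ 2.2194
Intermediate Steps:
485883/216070 + 11016/(-375290) = 485883*(1/216070) + 11016*(-1/375290) = 485883/216070 - 5508/187645 = 3599336079/1621778206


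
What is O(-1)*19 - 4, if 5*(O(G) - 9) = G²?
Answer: 854/5 ≈ 170.80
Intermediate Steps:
O(G) = 9 + G²/5
O(-1)*19 - 4 = (9 + (⅕)*(-1)²)*19 - 4 = (9 + (⅕)*1)*19 - 4 = (9 + ⅕)*19 - 4 = (46/5)*19 - 4 = 874/5 - 4 = 854/5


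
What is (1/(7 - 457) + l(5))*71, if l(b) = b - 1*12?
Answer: -223721/450 ≈ -497.16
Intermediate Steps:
l(b) = -12 + b (l(b) = b - 12 = -12 + b)
(1/(7 - 457) + l(5))*71 = (1/(7 - 457) + (-12 + 5))*71 = (1/(-450) - 7)*71 = (-1/450 - 7)*71 = -3151/450*71 = -223721/450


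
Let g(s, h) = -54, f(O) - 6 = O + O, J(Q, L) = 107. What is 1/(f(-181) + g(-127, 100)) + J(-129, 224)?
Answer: 43869/410 ≈ 107.00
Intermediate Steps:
f(O) = 6 + 2*O (f(O) = 6 + (O + O) = 6 + 2*O)
1/(f(-181) + g(-127, 100)) + J(-129, 224) = 1/((6 + 2*(-181)) - 54) + 107 = 1/((6 - 362) - 54) + 107 = 1/(-356 - 54) + 107 = 1/(-410) + 107 = -1/410 + 107 = 43869/410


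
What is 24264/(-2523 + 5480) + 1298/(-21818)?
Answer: 262776883/32257913 ≈ 8.1461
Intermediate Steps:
24264/(-2523 + 5480) + 1298/(-21818) = 24264/2957 + 1298*(-1/21818) = 24264*(1/2957) - 649/10909 = 24264/2957 - 649/10909 = 262776883/32257913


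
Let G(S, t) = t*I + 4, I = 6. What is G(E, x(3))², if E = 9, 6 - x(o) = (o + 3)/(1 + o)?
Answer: 961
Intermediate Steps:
x(o) = 6 - (3 + o)/(1 + o) (x(o) = 6 - (o + 3)/(1 + o) = 6 - (3 + o)/(1 + o))
G(S, t) = 4 + 6*t (G(S, t) = t*6 + 4 = 6*t + 4 = 4 + 6*t)
G(E, x(3))² = (4 + 6*((3 + 5*3)/(1 + 3)))² = (4 + 6*((3 + 15)/4))² = (4 + 6*((¼)*18))² = (4 + 6*(9/2))² = (4 + 27)² = 31² = 961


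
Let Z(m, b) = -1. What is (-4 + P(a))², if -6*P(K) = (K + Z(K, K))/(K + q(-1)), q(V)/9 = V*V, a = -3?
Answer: 1225/81 ≈ 15.123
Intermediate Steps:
q(V) = 9*V² (q(V) = 9*(V*V) = 9*V²)
P(K) = -(-1 + K)/(6*(9 + K)) (P(K) = -(K - 1)/(6*(K + 9*(-1)²)) = -(-1 + K)/(6*(K + 9*1)) = -(-1 + K)/(6*(K + 9)) = -(-1 + K)/(6*(9 + K)))
(-4 + P(a))² = (-4 + (1 - 1*(-3))/(6*(9 - 3)))² = (-4 + (⅙)*(1 + 3)/6)² = (-4 + (⅙)*(⅙)*4)² = (-4 + ⅑)² = (-35/9)² = 1225/81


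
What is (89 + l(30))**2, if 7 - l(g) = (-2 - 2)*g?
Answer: 46656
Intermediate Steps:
l(g) = 7 + 4*g (l(g) = 7 - (-2 - 2)*g = 7 - (-4)*g = 7 + 4*g)
(89 + l(30))**2 = (89 + (7 + 4*30))**2 = (89 + (7 + 120))**2 = (89 + 127)**2 = 216**2 = 46656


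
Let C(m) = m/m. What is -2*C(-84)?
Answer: -2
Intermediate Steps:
C(m) = 1
-2*C(-84) = -2*1 = -2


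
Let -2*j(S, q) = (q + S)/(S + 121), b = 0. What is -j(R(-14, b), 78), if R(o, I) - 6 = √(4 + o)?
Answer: 5339/16139 + 43*I*√10/32278 ≈ 0.33081 + 0.0042127*I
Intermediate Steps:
R(o, I) = 6 + √(4 + o)
j(S, q) = -(S + q)/(2*(121 + S)) (j(S, q) = -(q + S)/(2*(S + 121)) = -(S + q)/(2*(121 + S)))
-j(R(-14, b), 78) = -(-(6 + √(4 - 14)) - 1*78)/(2*(121 + (6 + √(4 - 14)))) = -(-(6 + √(-10)) - 78)/(2*(121 + (6 + √(-10)))) = -(-(6 + I*√10) - 78)/(2*(121 + (6 + I*√10))) = -((-6 - I*√10) - 78)/(2*(127 + I*√10)) = -(-84 - I*√10)/(2*(127 + I*√10))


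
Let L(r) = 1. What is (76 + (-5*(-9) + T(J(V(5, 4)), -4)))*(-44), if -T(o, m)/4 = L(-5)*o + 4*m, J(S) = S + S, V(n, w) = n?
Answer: -6380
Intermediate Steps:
J(S) = 2*S
T(o, m) = -16*m - 4*o (T(o, m) = -4*(1*o + 4*m) = -4*(o + 4*m) = -16*m - 4*o)
(76 + (-5*(-9) + T(J(V(5, 4)), -4)))*(-44) = (76 + (-5*(-9) + (-16*(-4) - 8*5)))*(-44) = (76 + (45 + (64 - 4*10)))*(-44) = (76 + (45 + (64 - 40)))*(-44) = (76 + (45 + 24))*(-44) = (76 + 69)*(-44) = 145*(-44) = -6380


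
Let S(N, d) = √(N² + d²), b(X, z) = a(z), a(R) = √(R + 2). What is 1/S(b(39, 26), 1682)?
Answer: √176822/707288 ≈ 0.00059453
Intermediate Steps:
a(R) = √(2 + R)
b(X, z) = √(2 + z)
1/S(b(39, 26), 1682) = 1/(√((√(2 + 26))² + 1682²)) = 1/(√((√28)² + 2829124)) = 1/(√((2*√7)² + 2829124)) = 1/(√(28 + 2829124)) = 1/(√2829152) = 1/(4*√176822) = √176822/707288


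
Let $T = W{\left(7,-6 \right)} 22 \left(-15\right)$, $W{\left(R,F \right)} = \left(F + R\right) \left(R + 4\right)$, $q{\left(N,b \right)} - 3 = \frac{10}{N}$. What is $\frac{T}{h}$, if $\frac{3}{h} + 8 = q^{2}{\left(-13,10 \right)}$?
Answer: $\frac{618310}{169} \approx 3658.6$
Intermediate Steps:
$q{\left(N,b \right)} = 3 + \frac{10}{N}$
$h = - \frac{507}{511}$ ($h = \frac{3}{-8 + \left(3 + \frac{10}{-13}\right)^{2}} = \frac{3}{-8 + \left(3 + 10 \left(- \frac{1}{13}\right)\right)^{2}} = \frac{3}{-8 + \left(3 - \frac{10}{13}\right)^{2}} = \frac{3}{-8 + \left(\frac{29}{13}\right)^{2}} = \frac{3}{-8 + \frac{841}{169}} = \frac{3}{- \frac{511}{169}} = 3 \left(- \frac{169}{511}\right) = - \frac{507}{511} \approx -0.99217$)
$W{\left(R,F \right)} = \left(4 + R\right) \left(F + R\right)$ ($W{\left(R,F \right)} = \left(F + R\right) \left(4 + R\right) = \left(4 + R\right) \left(F + R\right)$)
$T = -3630$ ($T = \left(7^{2} + 4 \left(-6\right) + 4 \cdot 7 - 42\right) 22 \left(-15\right) = \left(49 - 24 + 28 - 42\right) 22 \left(-15\right) = 11 \cdot 22 \left(-15\right) = 242 \left(-15\right) = -3630$)
$\frac{T}{h} = - \frac{3630}{- \frac{507}{511}} = \left(-3630\right) \left(- \frac{511}{507}\right) = \frac{618310}{169}$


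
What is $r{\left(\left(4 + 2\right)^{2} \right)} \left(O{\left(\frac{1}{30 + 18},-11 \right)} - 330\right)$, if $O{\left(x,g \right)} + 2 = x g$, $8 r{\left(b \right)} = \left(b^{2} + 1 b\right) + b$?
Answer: $- \frac{908979}{16} \approx -56811.0$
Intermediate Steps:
$r{\left(b \right)} = \frac{b}{4} + \frac{b^{2}}{8}$ ($r{\left(b \right)} = \frac{\left(b^{2} + 1 b\right) + b}{8} = \frac{\left(b^{2} + b\right) + b}{8} = \frac{\left(b + b^{2}\right) + b}{8} = \frac{b^{2} + 2 b}{8} = \frac{b}{4} + \frac{b^{2}}{8}$)
$O{\left(x,g \right)} = -2 + g x$ ($O{\left(x,g \right)} = -2 + x g = -2 + g x$)
$r{\left(\left(4 + 2\right)^{2} \right)} \left(O{\left(\frac{1}{30 + 18},-11 \right)} - 330\right) = \frac{\left(4 + 2\right)^{2} \left(2 + \left(4 + 2\right)^{2}\right)}{8} \left(\left(-2 - \frac{11}{30 + 18}\right) - 330\right) = \frac{6^{2} \left(2 + 6^{2}\right)}{8} \left(\left(-2 - \frac{11}{48}\right) - 330\right) = \frac{1}{8} \cdot 36 \left(2 + 36\right) \left(\left(-2 - \frac{11}{48}\right) - 330\right) = \frac{1}{8} \cdot 36 \cdot 38 \left(\left(-2 - \frac{11}{48}\right) - 330\right) = 171 \left(- \frac{107}{48} - 330\right) = 171 \left(- \frac{15947}{48}\right) = - \frac{908979}{16}$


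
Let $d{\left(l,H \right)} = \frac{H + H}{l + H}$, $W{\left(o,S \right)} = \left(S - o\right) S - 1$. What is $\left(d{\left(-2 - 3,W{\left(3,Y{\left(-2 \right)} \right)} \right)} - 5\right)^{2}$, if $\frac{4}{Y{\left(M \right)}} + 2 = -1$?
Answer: $2304$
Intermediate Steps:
$Y{\left(M \right)} = - \frac{4}{3}$ ($Y{\left(M \right)} = \frac{4}{-2 - 1} = \frac{4}{-3} = 4 \left(- \frac{1}{3}\right) = - \frac{4}{3}$)
$W{\left(o,S \right)} = -1 + S \left(S - o\right)$ ($W{\left(o,S \right)} = S \left(S - o\right) - 1 = -1 + S \left(S - o\right)$)
$d{\left(l,H \right)} = \frac{2 H}{H + l}$
$\left(d{\left(-2 - 3,W{\left(3,Y{\left(-2 \right)} \right)} \right)} - 5\right)^{2} = \left(\frac{2 \left(-1 + \left(- \frac{4}{3}\right)^{2} - \left(- \frac{4}{3}\right) 3\right)}{\left(-1 + \left(- \frac{4}{3}\right)^{2} - \left(- \frac{4}{3}\right) 3\right) - 5} - 5\right)^{2} = \left(\frac{2 \left(-1 + \frac{16}{9} + 4\right)}{\left(-1 + \frac{16}{9} + 4\right) - 5} - 5\right)^{2} = \left(2 \cdot \frac{43}{9} \frac{1}{\frac{43}{9} - 5} - 5\right)^{2} = \left(2 \cdot \frac{43}{9} \frac{1}{- \frac{2}{9}} - 5\right)^{2} = \left(2 \cdot \frac{43}{9} \left(- \frac{9}{2}\right) - 5\right)^{2} = \left(-43 - 5\right)^{2} = \left(-48\right)^{2} = 2304$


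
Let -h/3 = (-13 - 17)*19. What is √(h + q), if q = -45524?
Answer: I*√43814 ≈ 209.32*I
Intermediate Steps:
h = 1710 (h = -3*(-13 - 17)*19 = -(-90)*19 = -3*(-570) = 1710)
√(h + q) = √(1710 - 45524) = √(-43814) = I*√43814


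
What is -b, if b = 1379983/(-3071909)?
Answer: 1379983/3071909 ≈ 0.44923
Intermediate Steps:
b = -1379983/3071909 (b = 1379983*(-1/3071909) = -1379983/3071909 ≈ -0.44923)
-b = -1*(-1379983/3071909) = 1379983/3071909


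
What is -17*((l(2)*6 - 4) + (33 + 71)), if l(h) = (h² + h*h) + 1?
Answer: -2618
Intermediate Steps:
l(h) = 1 + 2*h² (l(h) = (h² + h²) + 1 = 2*h² + 1 = 1 + 2*h²)
-17*((l(2)*6 - 4) + (33 + 71)) = -17*(((1 + 2*2²)*6 - 4) + (33 + 71)) = -17*(((1 + 2*4)*6 - 4) + 104) = -17*(((1 + 8)*6 - 4) + 104) = -17*((9*6 - 4) + 104) = -17*((54 - 4) + 104) = -17*(50 + 104) = -17*154 = -2618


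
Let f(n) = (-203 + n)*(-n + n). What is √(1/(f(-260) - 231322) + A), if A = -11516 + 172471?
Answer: √8612680752846898/231322 ≈ 401.19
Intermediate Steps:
A = 160955
f(n) = 0 (f(n) = (-203 + n)*0 = 0)
√(1/(f(-260) - 231322) + A) = √(1/(0 - 231322) + 160955) = √(1/(-231322) + 160955) = √(-1/231322 + 160955) = √(37232432509/231322) = √8612680752846898/231322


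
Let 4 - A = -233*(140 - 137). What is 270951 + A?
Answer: 271654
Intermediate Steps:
A = 703 (A = 4 - (-233)*(140 - 137) = 4 - (-233)*3 = 4 - 1*(-699) = 4 + 699 = 703)
270951 + A = 270951 + 703 = 271654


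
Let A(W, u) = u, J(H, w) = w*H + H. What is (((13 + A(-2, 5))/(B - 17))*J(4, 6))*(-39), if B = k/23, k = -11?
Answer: 75348/67 ≈ 1124.6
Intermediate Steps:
J(H, w) = H + H*w (J(H, w) = H*w + H = H + H*w)
B = -11/23 ≈ -0.47826
(((13 + A(-2, 5))/(B - 17))*J(4, 6))*(-39) = (((13 + 5)/(-11/23 - 17))*(4*(1 + 6)))*(-39) = ((18/(-402/23))*(4*7))*(-39) = ((18*(-23/402))*28)*(-39) = -69/67*28*(-39) = -1932/67*(-39) = 75348/67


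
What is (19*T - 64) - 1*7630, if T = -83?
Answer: -9271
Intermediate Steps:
(19*T - 64) - 1*7630 = (19*(-83) - 64) - 1*7630 = (-1577 - 64) - 7630 = -1641 - 7630 = -9271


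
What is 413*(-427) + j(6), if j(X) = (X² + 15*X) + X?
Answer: -176219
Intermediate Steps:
j(X) = X² + 16*X
413*(-427) + j(6) = 413*(-427) + 6*(16 + 6) = -176351 + 6*22 = -176351 + 132 = -176219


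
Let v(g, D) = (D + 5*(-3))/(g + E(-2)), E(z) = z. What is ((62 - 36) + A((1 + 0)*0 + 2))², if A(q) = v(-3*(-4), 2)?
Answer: 61009/100 ≈ 610.09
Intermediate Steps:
v(g, D) = (-15 + D)/(-2 + g) (v(g, D) = (D + 5*(-3))/(g - 2) = (D - 15)/(-2 + g) = (-15 + D)/(-2 + g))
A(q) = -13/10 (A(q) = (-15 + 2)/(-2 - 3*(-4)) = -13/(-2 + 12) = -13/10)
((62 - 36) + A((1 + 0)*0 + 2))² = ((62 - 36) - 13/10)² = (26 - 13/10)² = (247/10)² = 61009/100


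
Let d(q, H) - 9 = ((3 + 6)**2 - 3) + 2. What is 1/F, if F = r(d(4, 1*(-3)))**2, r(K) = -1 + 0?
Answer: 1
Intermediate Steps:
d(q, H) = 89 (d(q, H) = 9 + (((3 + 6)**2 - 3) + 2) = 9 + ((9**2 - 3) + 2) = 9 + ((81 - 3) + 2) = 9 + (78 + 2) = 9 + 80 = 89)
r(K) = -1
F = 1 (F = (-1)**2 = 1)
1/F = 1/1 = 1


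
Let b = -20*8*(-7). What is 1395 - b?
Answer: 275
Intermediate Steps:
b = 1120 (b = -160*(-7) = 1120)
1395 - b = 1395 - 1*1120 = 1395 - 1120 = 275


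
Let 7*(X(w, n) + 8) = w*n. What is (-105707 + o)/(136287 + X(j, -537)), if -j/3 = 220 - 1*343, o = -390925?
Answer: -434553/94475 ≈ -4.5997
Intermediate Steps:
j = 369 (j = -3*(220 - 1*343) = -3*(220 - 343) = -3*(-123) = 369)
X(w, n) = -8 + n*w/7 (X(w, n) = -8 + (w*n)/7 = -8 + (n*w)/7 = -8 + n*w/7)
(-105707 + o)/(136287 + X(j, -537)) = (-105707 - 390925)/(136287 + (-8 + (⅐)*(-537)*369)) = -496632/(136287 + (-8 - 198153/7)) = -496632/(136287 - 198209/7) = -496632/755800/7 = -496632*7/755800 = -434553/94475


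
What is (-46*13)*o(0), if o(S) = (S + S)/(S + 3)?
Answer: 0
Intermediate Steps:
o(S) = 2*S/(3 + S) (o(S) = (2*S)/(3 + S) = 2*S/(3 + S))
(-46*13)*o(0) = (-46*13)*(2*0/(3 + 0)) = -1196*0/3 = -598*0 = 0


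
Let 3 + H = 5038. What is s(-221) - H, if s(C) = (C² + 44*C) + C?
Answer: 33861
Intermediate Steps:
H = 5035 (H = -3 + 5038 = 5035)
s(C) = C² + 45*C
s(-221) - H = -221*(45 - 221) - 1*5035 = -221*(-176) - 5035 = 38896 - 5035 = 33861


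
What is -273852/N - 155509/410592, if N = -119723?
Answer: 93823436377/49157306016 ≈ 1.9086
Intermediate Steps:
-273852/N - 155509/410592 = -273852/(-119723) - 155509/410592 = -273852*(-1/119723) - 155509*1/410592 = 273852/119723 - 155509/410592 = 93823436377/49157306016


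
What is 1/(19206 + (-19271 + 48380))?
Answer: 1/48315 ≈ 2.0698e-5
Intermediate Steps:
1/(19206 + (-19271 + 48380)) = 1/(19206 + 29109) = 1/48315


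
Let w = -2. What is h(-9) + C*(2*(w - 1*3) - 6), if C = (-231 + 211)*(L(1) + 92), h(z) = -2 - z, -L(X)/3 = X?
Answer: 28487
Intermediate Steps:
L(X) = -3*X
C = -1780 (C = (-231 + 211)*(-3*1 + 92) = -20*(-3 + 92) = -20*89 = -1780)
h(-9) + C*(2*(w - 1*3) - 6) = (-2 - 1*(-9)) - 1780*(2*(-2 - 1*3) - 6) = (-2 + 9) - 1780*(2*(-2 - 3) - 6) = 7 - 1780*(2*(-5) - 6) = 7 - 1780*(-10 - 6) = 7 - 1780*(-16) = 7 + 28480 = 28487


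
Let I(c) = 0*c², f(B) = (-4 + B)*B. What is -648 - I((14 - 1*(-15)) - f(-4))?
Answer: -648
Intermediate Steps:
f(B) = B*(-4 + B)
I(c) = 0
-648 - I((14 - 1*(-15)) - f(-4)) = -648 - 1*0 = -648 + 0 = -648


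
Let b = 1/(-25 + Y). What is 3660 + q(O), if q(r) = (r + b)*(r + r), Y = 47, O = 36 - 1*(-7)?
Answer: 80981/11 ≈ 7361.9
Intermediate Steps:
O = 43 (O = 36 + 7 = 43)
b = 1/22 (b = 1/(-25 + 47) = 1/22 ≈ 0.045455)
q(r) = 2*r*(1/22 + r) (q(r) = (r + 1/22)*(r + r) = (1/22 + r)*(2*r) = 2*r*(1/22 + r))
3660 + q(O) = 3660 + (1/11)*43*(1 + 22*43) = 3660 + (1/11)*43*(1 + 946) = 3660 + (1/11)*43*947 = 3660 + 40721/11 = 80981/11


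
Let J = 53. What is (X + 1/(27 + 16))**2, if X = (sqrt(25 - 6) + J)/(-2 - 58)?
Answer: 1239773/1664100 + 2219*sqrt(19)/77400 ≈ 0.86998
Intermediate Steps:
X = -53/60 - sqrt(19)/60 (X = (sqrt(25 - 6) + 53)/(-2 - 58) = (sqrt(19) + 53)/(-60) = (53 + sqrt(19))*(-1/60) = -53/60 - sqrt(19)/60 ≈ -0.95598)
(X + 1/(27 + 16))**2 = ((-53/60 - sqrt(19)/60) + 1/(27 + 16))**2 = ((-53/60 - sqrt(19)/60) + 1/43)**2 = (-2219/2580 - sqrt(19)/60)**2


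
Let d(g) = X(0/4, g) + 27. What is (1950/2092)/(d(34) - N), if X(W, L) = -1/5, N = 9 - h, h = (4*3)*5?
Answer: 4875/406894 ≈ 0.011981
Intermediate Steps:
h = 60 (h = 12*5 = 60)
N = -51 (N = 9 - 1*60 = 9 - 60 = -51)
X(W, L) = -⅕ (X(W, L) = -1*⅕ = -⅕)
d(g) = 134/5 (d(g) = -⅕ + 27 = 134/5)
(1950/2092)/(d(34) - N) = (1950/2092)/(134/5 - 1*(-51)) = (1950*(1/2092))/(134/5 + 51) = 975/(1046*(389/5)) = (975/1046)*(5/389) = 4875/406894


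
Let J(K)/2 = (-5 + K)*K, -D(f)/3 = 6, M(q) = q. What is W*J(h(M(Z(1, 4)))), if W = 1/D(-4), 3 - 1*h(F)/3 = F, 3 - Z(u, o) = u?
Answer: ⅔ ≈ 0.66667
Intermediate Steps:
Z(u, o) = 3 - u
h(F) = 9 - 3*F
D(f) = -18 (D(f) = -3*6 = -18)
J(K) = 2*K*(-5 + K) (J(K) = 2*((-5 + K)*K) = 2*(K*(-5 + K)) = 2*K*(-5 + K))
W = -1/18 (W = 1/(-18) = -1/18 ≈ -0.055556)
W*J(h(M(Z(1, 4)))) = -(9 - 3*(3 - 1*1))*(-5 + (9 - 3*(3 - 1*1)))/9 = -(9 - 3*(3 - 1))*(-5 + (9 - 3*(3 - 1)))/9 = -(9 - 3*2)*(-5 + (9 - 3*2))/9 = -(9 - 6)*(-5 + (9 - 6))/9 = -3*(-5 + 3)/9 = -3*(-2)/9 = -1/18*(-12) = ⅔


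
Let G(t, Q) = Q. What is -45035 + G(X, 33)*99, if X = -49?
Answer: -41768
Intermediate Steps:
-45035 + G(X, 33)*99 = -45035 + 33*99 = -45035 + 3267 = -41768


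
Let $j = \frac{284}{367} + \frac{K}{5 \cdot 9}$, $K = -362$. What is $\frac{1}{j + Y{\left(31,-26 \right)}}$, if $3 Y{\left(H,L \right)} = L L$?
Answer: $\frac{16515}{3601306} \approx 0.0045858$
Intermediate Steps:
$Y{\left(H,L \right)} = \frac{L^{2}}{3}$ ($Y{\left(H,L \right)} = \frac{L L}{3} = \frac{L^{2}}{3}$)
$j = - \frac{120074}{16515}$ ($j = \frac{284}{367} - \frac{362}{5 \cdot 9} = 284 \cdot \frac{1}{367} - \frac{362}{45} = \frac{284}{367} - \frac{362}{45} = - \frac{120074}{16515} \approx -7.2706$)
$\frac{1}{j + Y{\left(31,-26 \right)}} = \frac{1}{- \frac{120074}{16515} + \frac{\left(-26\right)^{2}}{3}} = \frac{1}{- \frac{120074}{16515} + \frac{1}{3} \cdot 676} = \frac{1}{- \frac{120074}{16515} + \frac{676}{3}} = \frac{1}{\frac{3601306}{16515}} = \frac{16515}{3601306}$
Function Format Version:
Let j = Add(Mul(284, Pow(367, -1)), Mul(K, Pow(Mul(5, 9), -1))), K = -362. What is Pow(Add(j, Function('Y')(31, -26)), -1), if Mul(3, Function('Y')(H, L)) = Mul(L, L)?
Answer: Rational(16515, 3601306) ≈ 0.0045858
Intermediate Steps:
Function('Y')(H, L) = Mul(Rational(1, 3), Pow(L, 2)) (Function('Y')(H, L) = Mul(Rational(1, 3), Mul(L, L)) = Mul(Rational(1, 3), Pow(L, 2)))
j = Rational(-120074, 16515) (j = Add(Mul(284, Pow(367, -1)), Mul(-362, Pow(Mul(5, 9), -1))) = Add(Mul(284, Rational(1, 367)), Mul(-362, Pow(45, -1))) = Add(Rational(284, 367), Mul(-362, Rational(1, 45))) = Add(Rational(284, 367), Rational(-362, 45)) = Rational(-120074, 16515) ≈ -7.2706)
Pow(Add(j, Function('Y')(31, -26)), -1) = Pow(Add(Rational(-120074, 16515), Mul(Rational(1, 3), Pow(-26, 2))), -1) = Pow(Add(Rational(-120074, 16515), Mul(Rational(1, 3), 676)), -1) = Pow(Add(Rational(-120074, 16515), Rational(676, 3)), -1) = Pow(Rational(3601306, 16515), -1) = Rational(16515, 3601306)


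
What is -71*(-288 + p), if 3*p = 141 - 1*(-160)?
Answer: 39973/3 ≈ 13324.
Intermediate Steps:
p = 301/3 (p = (141 - 1*(-160))/3 = (141 + 160)/3 = (1/3)*301 = 301/3 ≈ 100.33)
-71*(-288 + p) = -71*(-288 + 301/3) = -71*(-563/3) = 39973/3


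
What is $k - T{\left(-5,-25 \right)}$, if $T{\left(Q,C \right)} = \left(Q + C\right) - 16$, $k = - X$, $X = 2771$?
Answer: $-2725$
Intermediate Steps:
$k = -2771$ ($k = \left(-1\right) 2771 = -2771$)
$T{\left(Q,C \right)} = -16 + C + Q$ ($T{\left(Q,C \right)} = \left(C + Q\right) - 16 = -16 + C + Q$)
$k - T{\left(-5,-25 \right)} = -2771 - \left(-16 - 25 - 5\right) = -2771 - -46 = -2771 + 46 = -2725$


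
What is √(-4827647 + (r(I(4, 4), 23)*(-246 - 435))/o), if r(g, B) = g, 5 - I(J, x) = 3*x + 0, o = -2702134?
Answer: I*√35249200500742294310/2702134 ≈ 2197.2*I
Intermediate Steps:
I(J, x) = 5 - 3*x (I(J, x) = 5 - (3*x + 0) = 5 - 3*x)
√(-4827647 + (r(I(4, 4), 23)*(-246 - 435))/o) = √(-4827647 + ((5 - 3*4)*(-246 - 435))/(-2702134)) = √(-4827647 + ((5 - 12)*(-681))*(-1/2702134)) = √(-4827647 - 7*(-681)*(-1/2702134)) = √(-4827647 + 4767*(-1/2702134)) = √(-4827647 - 4767/2702134) = √(-13044949103465/2702134) = I*√35249200500742294310/2702134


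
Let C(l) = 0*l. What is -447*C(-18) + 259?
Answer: 259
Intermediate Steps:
C(l) = 0
-447*C(-18) + 259 = -447*0 + 259 = 0 + 259 = 259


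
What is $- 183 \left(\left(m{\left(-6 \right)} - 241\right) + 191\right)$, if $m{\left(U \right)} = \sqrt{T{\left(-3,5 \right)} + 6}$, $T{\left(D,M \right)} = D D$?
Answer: $9150 - 183 \sqrt{15} \approx 8441.3$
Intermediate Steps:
$T{\left(D,M \right)} = D^{2}$
$m{\left(U \right)} = \sqrt{15}$ ($m{\left(U \right)} = \sqrt{\left(-3\right)^{2} + 6} = \sqrt{9 + 6} = \sqrt{15}$)
$- 183 \left(\left(m{\left(-6 \right)} - 241\right) + 191\right) = - 183 \left(\left(\sqrt{15} - 241\right) + 191\right) = - 183 \left(\left(-241 + \sqrt{15}\right) + 191\right) = - 183 \left(-50 + \sqrt{15}\right) = 9150 - 183 \sqrt{15}$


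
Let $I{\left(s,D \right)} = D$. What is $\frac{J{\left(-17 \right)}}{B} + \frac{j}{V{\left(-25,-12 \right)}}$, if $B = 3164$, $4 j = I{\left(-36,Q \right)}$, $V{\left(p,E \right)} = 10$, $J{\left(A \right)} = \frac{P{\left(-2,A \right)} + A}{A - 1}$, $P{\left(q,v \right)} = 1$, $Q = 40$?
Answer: $\frac{7121}{7119} \approx 1.0003$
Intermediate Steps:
$J{\left(A \right)} = \frac{1 + A}{-1 + A}$ ($J{\left(A \right)} = \frac{1 + A}{A - 1} = \frac{1 + A}{-1 + A}$)
$j = 10$ ($j = \frac{1}{4} \cdot 40 = 10$)
$\frac{J{\left(-17 \right)}}{B} + \frac{j}{V{\left(-25,-12 \right)}} = \frac{\frac{1}{-1 - 17} \left(1 - 17\right)}{3164} + \frac{10}{10} = \frac{1}{-18} \left(-16\right) \frac{1}{3164} + 10 \cdot \frac{1}{10} = \left(- \frac{1}{18}\right) \left(-16\right) \frac{1}{3164} + 1 = \frac{8}{9} \cdot \frac{1}{3164} + 1 = \frac{2}{7119} + 1 = \frac{7121}{7119}$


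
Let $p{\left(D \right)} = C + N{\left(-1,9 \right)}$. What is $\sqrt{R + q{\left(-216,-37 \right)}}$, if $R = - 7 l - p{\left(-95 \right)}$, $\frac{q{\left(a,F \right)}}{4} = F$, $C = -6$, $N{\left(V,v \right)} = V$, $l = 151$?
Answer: $i \sqrt{1198} \approx 34.612 i$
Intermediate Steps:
$p{\left(D \right)} = -7$ ($p{\left(D \right)} = -6 - 1 = -7$)
$q{\left(a,F \right)} = 4 F$
$R = -1050$ ($R = \left(-7\right) 151 - -7 = -1057 + 7 = -1050$)
$\sqrt{R + q{\left(-216,-37 \right)}} = \sqrt{-1050 + 4 \left(-37\right)} = \sqrt{-1050 - 148} = \sqrt{-1198} = i \sqrt{1198}$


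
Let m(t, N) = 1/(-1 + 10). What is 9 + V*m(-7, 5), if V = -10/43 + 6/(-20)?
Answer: 34601/3870 ≈ 8.9408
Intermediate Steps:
m(t, N) = ⅑ (m(t, N) = 1/9 = ⅑)
V = -229/430 (V = -10*1/43 + 6*(-1/20) = -10/43 - 3/10 = -229/430 ≈ -0.53256)
9 + V*m(-7, 5) = 9 - 229/430*⅑ = 9 - 229/3870 = 34601/3870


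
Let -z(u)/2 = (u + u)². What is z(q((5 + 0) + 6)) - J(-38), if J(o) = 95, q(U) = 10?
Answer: -895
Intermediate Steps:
z(u) = -8*u² (z(u) = -2*(u + u)² = -2*4*u² = -8*u²)
z(q((5 + 0) + 6)) - J(-38) = -8*10² - 1*95 = -8*100 - 95 = -800 - 95 = -895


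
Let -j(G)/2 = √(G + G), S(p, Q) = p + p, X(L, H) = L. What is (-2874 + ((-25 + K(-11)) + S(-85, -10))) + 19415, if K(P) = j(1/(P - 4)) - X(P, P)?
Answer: 16357 - 2*I*√30/15 ≈ 16357.0 - 0.7303*I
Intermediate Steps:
S(p, Q) = 2*p
j(G) = -2*√2*√G (j(G) = -2*√(G + G) = -2*√2*√G)
K(P) = -P - 2*√2*√(1/(-4 + P)) (K(P) = -2*√2*√(1/(P - 4)) - P = -2*√2*√(1/(-4 + P)) - P = -P - 2*√2*√(1/(-4 + P)))
(-2874 + ((-25 + K(-11)) + S(-85, -10))) + 19415 = (-2874 + ((-25 + (-1*(-11) - 2*√2*√(1/(-4 - 11)))) + 2*(-85))) + 19415 = (-2874 + ((-25 + (11 - 2*√2*√(1/(-15)))) - 170)) + 19415 = (-2874 + ((-25 + (11 - 2*√2*√(-1/15))) - 170)) + 19415 = (-2874 + ((-25 + (11 - 2*√2*I*√15/15)) - 170)) + 19415 = (-2874 + ((-25 + (11 - 2*I*√30/15)) - 170)) + 19415 = (-2874 + ((-14 - 2*I*√30/15) - 170)) + 19415 = (-2874 + (-184 - 2*I*√30/15)) + 19415 = (-3058 - 2*I*√30/15) + 19415 = 16357 - 2*I*√30/15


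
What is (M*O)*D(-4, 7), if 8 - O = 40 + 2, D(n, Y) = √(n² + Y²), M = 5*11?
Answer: -1870*√65 ≈ -15076.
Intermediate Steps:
M = 55
D(n, Y) = √(Y² + n²)
O = -34 (O = 8 - (40 + 2) = 8 - 1*42 = 8 - 42 = -34)
(M*O)*D(-4, 7) = (55*(-34))*√(7² + (-4)²) = -1870*√(49 + 16) = -1870*√65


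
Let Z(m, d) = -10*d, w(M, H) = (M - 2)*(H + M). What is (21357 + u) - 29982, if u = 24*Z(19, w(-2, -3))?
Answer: -13425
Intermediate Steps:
w(M, H) = (-2 + M)*(H + M)
u = -4800 (u = 24*(-10*((-2)² - 2*(-3) - 2*(-2) - 3*(-2))) = 24*(-10*(4 + 6 + 4 + 6)) = 24*(-10*20) = 24*(-200) = -4800)
(21357 + u) - 29982 = (21357 - 4800) - 29982 = 16557 - 29982 = -13425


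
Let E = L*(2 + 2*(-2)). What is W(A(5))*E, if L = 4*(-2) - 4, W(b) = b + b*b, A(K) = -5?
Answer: 480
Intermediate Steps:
W(b) = b + b²
L = -12 (L = -8 - 4 = -12)
E = 24 (E = -12*(2 + 2*(-2)) = -12*(2 - 4) = -12*(-2) = 24)
W(A(5))*E = -5*(1 - 5)*24 = -5*(-4)*24 = 20*24 = 480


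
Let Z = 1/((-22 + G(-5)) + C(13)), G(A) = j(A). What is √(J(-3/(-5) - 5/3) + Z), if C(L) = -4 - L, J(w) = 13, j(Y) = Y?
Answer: √6281/22 ≈ 3.6024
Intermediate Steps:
G(A) = A
Z = -1/44 (Z = 1/((-22 - 5) + (-4 - 1*13)) = 1/(-27 + (-4 - 13)) = 1/(-27 - 17) = 1/(-44) = -1/44 ≈ -0.022727)
√(J(-3/(-5) - 5/3) + Z) = √(13 - 1/44) = √(571/44) = √6281/22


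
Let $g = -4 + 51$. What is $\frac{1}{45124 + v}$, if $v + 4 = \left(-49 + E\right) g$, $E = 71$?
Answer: $\frac{1}{46154} \approx 2.1667 \cdot 10^{-5}$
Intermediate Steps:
$g = 47$
$v = 1030$ ($v = -4 + \left(-49 + 71\right) 47 = -4 + 22 \cdot 47 = -4 + 1034 = 1030$)
$\frac{1}{45124 + v} = \frac{1}{45124 + 1030} = \frac{1}{46154}$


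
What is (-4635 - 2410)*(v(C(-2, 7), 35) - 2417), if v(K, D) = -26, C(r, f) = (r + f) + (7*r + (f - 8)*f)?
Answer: 17210935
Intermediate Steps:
C(r, f) = f + 8*r + f*(-8 + f) (C(r, f) = (f + r) + (7*r + (-8 + f)*f) = (f + r) + (7*r + f*(-8 + f)) = f + 8*r + f*(-8 + f))
(-4635 - 2410)*(v(C(-2, 7), 35) - 2417) = (-4635 - 2410)*(-26 - 2417) = -7045*(-2443) = 17210935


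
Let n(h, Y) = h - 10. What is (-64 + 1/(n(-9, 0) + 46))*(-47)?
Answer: 81169/27 ≈ 3006.3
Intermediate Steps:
n(h, Y) = -10 + h
(-64 + 1/(n(-9, 0) + 46))*(-47) = (-64 + 1/((-10 - 9) + 46))*(-47) = (-64 + 1/(-19 + 46))*(-47) = (-64 + 1/27)*(-47) = -1727/27*(-47) = 81169/27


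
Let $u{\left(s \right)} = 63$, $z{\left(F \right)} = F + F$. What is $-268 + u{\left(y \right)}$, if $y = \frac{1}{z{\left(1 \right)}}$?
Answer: $-205$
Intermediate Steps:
$z{\left(F \right)} = 2 F$
$y = \frac{1}{2}$ ($y = \frac{1}{2 \cdot 1} = \frac{1}{2} \approx 0.5$)
$-268 + u{\left(y \right)} = -268 + 63 = -205$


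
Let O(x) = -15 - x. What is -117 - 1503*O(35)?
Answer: 75033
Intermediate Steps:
-117 - 1503*O(35) = -117 - 1503*(-15 - 1*35) = -117 - 1503*(-15 - 35) = -117 - 1503*(-50) = -117 + 75150 = 75033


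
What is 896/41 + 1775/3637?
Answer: 3331527/149117 ≈ 22.342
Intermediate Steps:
896/41 + 1775/3637 = 3331527/149117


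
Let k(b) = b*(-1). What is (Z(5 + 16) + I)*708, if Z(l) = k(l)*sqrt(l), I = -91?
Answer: -64428 - 14868*sqrt(21) ≈ -1.3256e+5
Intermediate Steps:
k(b) = -b
Z(l) = -l**(3/2) (Z(l) = (-l)*sqrt(l) = -l**(3/2))
(Z(5 + 16) + I)*708 = (-(5 + 16)**(3/2) - 91)*708 = (-21**(3/2) - 91)*708 = (-21*sqrt(21) - 91)*708 = (-91 - 21*sqrt(21))*708 = -64428 - 14868*sqrt(21)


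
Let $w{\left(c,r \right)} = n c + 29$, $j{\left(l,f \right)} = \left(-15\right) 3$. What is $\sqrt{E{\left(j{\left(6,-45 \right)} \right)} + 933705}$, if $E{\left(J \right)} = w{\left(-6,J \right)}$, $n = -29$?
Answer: $2 \sqrt{233477} \approx 966.39$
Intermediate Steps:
$j{\left(l,f \right)} = -45$
$w{\left(c,r \right)} = 29 - 29 c$ ($w{\left(c,r \right)} = - 29 c + 29 = 29 - 29 c$)
$E{\left(J \right)} = 203$ ($E{\left(J \right)} = 29 - -174 = 29 + 174 = 203$)
$\sqrt{E{\left(j{\left(6,-45 \right)} \right)} + 933705} = \sqrt{203 + 933705} = \sqrt{933908} = 2 \sqrt{233477}$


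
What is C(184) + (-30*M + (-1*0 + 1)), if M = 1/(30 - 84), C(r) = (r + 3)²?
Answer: 314735/9 ≈ 34971.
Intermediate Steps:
C(r) = (3 + r)²
M = -1/54 (M = 1/(-54) = -1/54 ≈ -0.018519)
C(184) + (-30*M + (-1*0 + 1)) = (3 + 184)² + (-30*(-1/54) + (-1*0 + 1)) = 187² + (5/9 + (0 + 1)) = 34969 + (5/9 + 1) = 34969 + 14/9 = 314735/9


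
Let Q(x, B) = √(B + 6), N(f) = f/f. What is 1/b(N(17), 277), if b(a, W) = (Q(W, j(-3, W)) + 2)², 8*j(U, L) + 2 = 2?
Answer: (2 + √6)⁻² ≈ 0.050510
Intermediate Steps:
j(U, L) = 0 (j(U, L) = -¼ + (⅛)*2 = -¼ + ¼ = 0)
N(f) = 1
Q(x, B) = √(6 + B)
b(a, W) = (2 + √6)² (b(a, W) = (√(6 + 0) + 2)² = (√6 + 2)² = (2 + √6)²)
1/b(N(17), 277) = 1/((2 + √6)²) = (2 + √6)⁻²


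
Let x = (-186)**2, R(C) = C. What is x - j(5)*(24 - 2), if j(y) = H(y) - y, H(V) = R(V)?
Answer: 34596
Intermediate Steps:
H(V) = V
j(y) = 0 (j(y) = y - y = 0)
x = 34596
x - j(5)*(24 - 2) = 34596 - 0*(24 - 2) = 34596 - 0*22 = 34596 - 1*0 = 34596 + 0 = 34596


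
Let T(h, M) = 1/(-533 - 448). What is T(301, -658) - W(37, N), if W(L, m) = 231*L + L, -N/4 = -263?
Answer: -8420905/981 ≈ -8584.0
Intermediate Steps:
N = 1052 (N = -4*(-263) = 1052)
W(L, m) = 232*L
T(h, M) = -1/981 (T(h, M) = 1/(-981) = -1/981)
T(301, -658) - W(37, N) = -1/981 - 232*37 = -1/981 - 1*8584 = -1/981 - 8584 = -8420905/981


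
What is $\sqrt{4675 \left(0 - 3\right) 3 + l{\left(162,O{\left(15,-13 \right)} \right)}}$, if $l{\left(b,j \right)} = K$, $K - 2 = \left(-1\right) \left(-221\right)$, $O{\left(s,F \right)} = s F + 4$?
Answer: $2 i \sqrt{10463} \approx 204.58 i$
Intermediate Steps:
$O{\left(s,F \right)} = 4 + F s$ ($O{\left(s,F \right)} = F s + 4 = 4 + F s$)
$K = 223$ ($K = 2 - -221 = 2 + 221 = 223$)
$l{\left(b,j \right)} = 223$
$\sqrt{4675 \left(0 - 3\right) 3 + l{\left(162,O{\left(15,-13 \right)} \right)}} = \sqrt{4675 \left(0 - 3\right) 3 + 223} = \sqrt{4675 \left(\left(-3\right) 3\right) + 223} = \sqrt{4675 \left(-9\right) + 223} = \sqrt{-42075 + 223} = \sqrt{-41852} = 2 i \sqrt{10463}$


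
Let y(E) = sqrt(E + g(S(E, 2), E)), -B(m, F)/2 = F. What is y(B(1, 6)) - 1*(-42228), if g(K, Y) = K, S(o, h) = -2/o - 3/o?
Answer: 42228 + I*sqrt(417)/6 ≈ 42228.0 + 3.4034*I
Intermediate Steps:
S(o, h) = -5/o
B(m, F) = -2*F
y(E) = sqrt(E - 5/E)
y(B(1, 6)) - 1*(-42228) = sqrt(-2*6 - 5/((-2*6))) - 1*(-42228) = sqrt(-12 - 5/(-12)) + 42228 = sqrt(-12 - 5*(-1/12)) + 42228 = sqrt(-12 + 5/12) + 42228 = sqrt(-139/12) + 42228 = I*sqrt(417)/6 + 42228 = 42228 + I*sqrt(417)/6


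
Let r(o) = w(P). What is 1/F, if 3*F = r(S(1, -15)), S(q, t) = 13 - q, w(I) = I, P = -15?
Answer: -⅕ ≈ -0.20000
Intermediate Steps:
r(o) = -15
F = -5 (F = (⅓)*(-15) = -5)
1/F = 1/(-5) = -⅕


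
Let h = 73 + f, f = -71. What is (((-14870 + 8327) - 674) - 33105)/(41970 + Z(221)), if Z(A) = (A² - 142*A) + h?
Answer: -40322/59431 ≈ -0.67847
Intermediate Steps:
h = 2 (h = 73 - 71 = 2)
Z(A) = 2 + A² - 142*A (Z(A) = (A² - 142*A) + 2 = 2 + A² - 142*A)
(((-14870 + 8327) - 674) - 33105)/(41970 + Z(221)) = (((-14870 + 8327) - 674) - 33105)/(41970 + (2 + 221² - 142*221)) = ((-6543 - 674) - 33105)/(41970 + (2 + 48841 - 31382)) = (-7217 - 33105)/(41970 + 17461) = -40322/59431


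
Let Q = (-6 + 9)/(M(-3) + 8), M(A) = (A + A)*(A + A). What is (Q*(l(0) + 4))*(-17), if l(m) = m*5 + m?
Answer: -51/11 ≈ -4.6364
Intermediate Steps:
l(m) = 6*m (l(m) = 5*m + m = 6*m)
M(A) = 4*A**2 (M(A) = (2*A)*(2*A) = 4*A**2)
Q = 3/44 (Q = (-6 + 9)/(4*(-3)**2 + 8) = 3/(4*9 + 8) = 3/(36 + 8) = 3/44 ≈ 0.068182)
(Q*(l(0) + 4))*(-17) = (3*(6*0 + 4)/44)*(-17) = (3*(0 + 4)/44)*(-17) = ((3/44)*4)*(-17) = (3/11)*(-17) = -51/11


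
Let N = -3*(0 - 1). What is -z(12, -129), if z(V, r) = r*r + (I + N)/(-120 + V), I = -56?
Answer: -1797281/108 ≈ -16642.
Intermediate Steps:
N = 3 (N = -3*(-1) = 3)
z(V, r) = r² - 53/(-120 + V) (z(V, r) = r*r + (-56 + 3)/(-120 + V) = r² - 53/(-120 + V))
-z(12, -129) = -(-53 - 120*(-129)² + 12*(-129)²)/(-120 + 12) = -(-53 - 120*16641 + 12*16641)/(-108) = -(-1)*(-53 - 1996920 + 199692)/108 = -(-1)*(-1797281)/108 = -1*1797281/108 = -1797281/108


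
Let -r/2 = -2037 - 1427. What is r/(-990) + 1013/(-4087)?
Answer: -14658803/2023065 ≈ -7.2458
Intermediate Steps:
r = 6928 (r = -2*(-2037 - 1427) = -2*(-3464) = 6928)
r/(-990) + 1013/(-4087) = 6928/(-990) + 1013/(-4087) = 6928*(-1/990) + 1013*(-1/4087) = -3464/495 - 1013/4087 = -14658803/2023065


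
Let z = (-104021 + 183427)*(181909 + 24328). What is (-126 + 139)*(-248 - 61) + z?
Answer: 16376451205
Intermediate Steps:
z = 16376455222 (z = 79406*206237 = 16376455222)
(-126 + 139)*(-248 - 61) + z = (-126 + 139)*(-248 - 61) + 16376455222 = 13*(-309) + 16376455222 = -4017 + 16376455222 = 16376451205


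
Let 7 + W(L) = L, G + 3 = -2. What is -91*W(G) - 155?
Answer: 937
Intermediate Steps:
G = -5 (G = -3 - 2 = -5)
W(L) = -7 + L
-91*W(G) - 155 = -91*(-7 - 5) - 155 = -91*(-12) - 155 = 1092 - 155 = 937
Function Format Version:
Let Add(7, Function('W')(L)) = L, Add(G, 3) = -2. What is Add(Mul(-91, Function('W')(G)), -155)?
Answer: 937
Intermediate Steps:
G = -5 (G = Add(-3, -2) = -5)
Function('W')(L) = Add(-7, L)
Add(Mul(-91, Function('W')(G)), -155) = Add(Mul(-91, Add(-7, -5)), -155) = Add(Mul(-91, -12), -155) = Add(1092, -155) = 937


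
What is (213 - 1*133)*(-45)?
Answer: -3600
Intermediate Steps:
(213 - 1*133)*(-45) = (213 - 133)*(-45) = 80*(-45) = -3600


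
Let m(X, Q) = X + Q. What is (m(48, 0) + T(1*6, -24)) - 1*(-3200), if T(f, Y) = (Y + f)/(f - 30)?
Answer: 12995/4 ≈ 3248.8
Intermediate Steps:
T(f, Y) = (Y + f)/(-30 + f)
m(X, Q) = Q + X
(m(48, 0) + T(1*6, -24)) - 1*(-3200) = ((0 + 48) + (-24 + 1*6)/(-30 + 1*6)) - 1*(-3200) = (48 + (-24 + 6)/(-30 + 6)) + 3200 = (48 - 18/(-24)) + 3200 = (48 - 1/24*(-18)) + 3200 = (48 + ¾) + 3200 = 195/4 + 3200 = 12995/4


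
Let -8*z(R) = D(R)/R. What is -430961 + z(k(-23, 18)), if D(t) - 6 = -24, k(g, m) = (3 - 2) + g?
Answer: -37924577/88 ≈ -4.3096e+5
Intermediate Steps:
k(g, m) = 1 + g
D(t) = -18 (D(t) = 6 - 24 = -18)
z(R) = 9/(4*R) (z(R) = -(-9)/(4*R) = 9/(4*R))
-430961 + z(k(-23, 18)) = -430961 + 9/(4*(1 - 23)) = -430961 + (9/4)/(-22) = -430961 + (9/4)*(-1/22) = -430961 - 9/88 = -37924577/88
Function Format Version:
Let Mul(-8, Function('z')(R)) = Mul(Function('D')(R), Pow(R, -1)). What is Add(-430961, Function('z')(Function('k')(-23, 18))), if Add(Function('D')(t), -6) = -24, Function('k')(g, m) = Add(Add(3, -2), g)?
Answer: Rational(-37924577, 88) ≈ -4.3096e+5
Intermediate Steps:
Function('k')(g, m) = Add(1, g)
Function('D')(t) = -18 (Function('D')(t) = Add(6, -24) = -18)
Function('z')(R) = Mul(Rational(9, 4), Pow(R, -1)) (Function('z')(R) = Mul(Rational(-1, 8), Mul(-18, Pow(R, -1))) = Mul(Rational(9, 4), Pow(R, -1)))
Add(-430961, Function('z')(Function('k')(-23, 18))) = Add(-430961, Mul(Rational(9, 4), Pow(Add(1, -23), -1))) = Add(-430961, Mul(Rational(9, 4), Pow(-22, -1))) = Add(-430961, Mul(Rational(9, 4), Rational(-1, 22))) = Add(-430961, Rational(-9, 88)) = Rational(-37924577, 88)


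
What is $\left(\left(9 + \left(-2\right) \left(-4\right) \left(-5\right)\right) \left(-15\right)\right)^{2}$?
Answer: $216225$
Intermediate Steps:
$\left(\left(9 + \left(-2\right) \left(-4\right) \left(-5\right)\right) \left(-15\right)\right)^{2} = \left(\left(9 + 8 \left(-5\right)\right) \left(-15\right)\right)^{2} = \left(\left(9 - 40\right) \left(-15\right)\right)^{2} = \left(\left(-31\right) \left(-15\right)\right)^{2} = 465^{2} = 216225$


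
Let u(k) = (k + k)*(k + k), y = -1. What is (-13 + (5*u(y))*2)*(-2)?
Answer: -54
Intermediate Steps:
u(k) = 4*k² (u(k) = (2*k)*(2*k) = 4*k²)
(-13 + (5*u(y))*2)*(-2) = (-13 + (5*(4*(-1)²))*2)*(-2) = (-13 + (5*(4*1))*2)*(-2) = (-13 + (5*4)*2)*(-2) = (-13 + 20*2)*(-2) = (-13 + 40)*(-2) = 27*(-2) = -54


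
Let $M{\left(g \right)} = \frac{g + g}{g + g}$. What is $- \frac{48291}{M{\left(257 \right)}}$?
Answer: $-48291$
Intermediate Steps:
$M{\left(g \right)} = 1$ ($M{\left(g \right)} = \frac{2 g}{2 g} = 2 g \frac{1}{2 g} = 1$)
$- \frac{48291}{M{\left(257 \right)}} = - \frac{48291}{1} = \left(-48291\right) 1 = -48291$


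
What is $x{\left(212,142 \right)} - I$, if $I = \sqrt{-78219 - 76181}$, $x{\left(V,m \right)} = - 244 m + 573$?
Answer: $-34075 - 20 i \sqrt{386} \approx -34075.0 - 392.94 i$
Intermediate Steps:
$x{\left(V,m \right)} = 573 - 244 m$
$I = 20 i \sqrt{386}$ ($I = \sqrt{-154400} = 20 i \sqrt{386} \approx 392.94 i$)
$x{\left(212,142 \right)} - I = \left(573 - 34648\right) - 20 i \sqrt{386} = -34075 - 20 i \sqrt{386}$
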